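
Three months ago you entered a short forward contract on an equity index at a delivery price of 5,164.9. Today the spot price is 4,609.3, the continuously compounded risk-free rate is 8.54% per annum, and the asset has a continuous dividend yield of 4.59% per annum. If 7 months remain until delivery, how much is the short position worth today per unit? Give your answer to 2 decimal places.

426.38

Current fair forward for the remaining 7 months: F = S·e^((r − q)·T), (r − q) = 0.0854 − 0.0459 = 0.0395
F = 4609.3 · e^(0.0395 × 7/12) = 4609.3 × 1.02330918 = 4716.7390
Value of long forward = (F − K)·e^(−rT) = (4716.7390 − 5164.9) · e^(−0.0854·7/12)
= -448.1610 × 0.95140383 = -426.38
Short position value = −(long value) = 426.38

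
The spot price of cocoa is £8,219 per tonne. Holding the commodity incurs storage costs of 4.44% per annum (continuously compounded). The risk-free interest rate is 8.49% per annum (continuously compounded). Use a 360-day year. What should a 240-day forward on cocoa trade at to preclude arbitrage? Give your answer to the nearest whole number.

Net carry = r + u − y = 0.0849 + 0.0444 − 0.0000 = 0.1293
F = S·e^((r+u−y)T) = 8219 · e^(0.1293 × 240/360) = 8219 · e^0.086200
= 8219 × 1.090024 = £8,959 per tonne

£8,959 per tonne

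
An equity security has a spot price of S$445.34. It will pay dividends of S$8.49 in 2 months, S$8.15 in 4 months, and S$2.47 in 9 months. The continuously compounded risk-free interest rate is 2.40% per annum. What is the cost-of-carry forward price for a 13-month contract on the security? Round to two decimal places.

PV(dividends) I = 8.49·e^(−0.0240·2/12) + 8.15·e^(−0.0240·4/12) + 2.47·e^(−0.0240·9/12)
I = 8.4561 + 8.0851 + 2.4259 = 18.9671
F = (S − I)·e^(rT) = (445.34 − 18.9671) · e^(0.0240·13/12)
= 426.3729 · e^0.026000 = 426.3729 × 1.026341 = S$437.60

S$437.60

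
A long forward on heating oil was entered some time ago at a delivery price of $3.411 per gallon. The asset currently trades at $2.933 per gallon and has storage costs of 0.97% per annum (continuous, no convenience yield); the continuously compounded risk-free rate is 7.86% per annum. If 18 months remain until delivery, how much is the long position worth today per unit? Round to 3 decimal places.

Current fair forward for the remaining 18 months: F = S·e^((r + u)·T), (r + u) = 0.0786 + 0.0097 = 0.0883
F = 2.933 · e^(0.0883 × 18/12) = 2.933 × 1.141622 = 3.3484
Value of long forward = (F − K)·e^(−rT) = (3.3484 − 3.411) · e^(−0.0786·18/12)
= -0.0626 × 0.888785 = -0.056

-$0.056 per gallon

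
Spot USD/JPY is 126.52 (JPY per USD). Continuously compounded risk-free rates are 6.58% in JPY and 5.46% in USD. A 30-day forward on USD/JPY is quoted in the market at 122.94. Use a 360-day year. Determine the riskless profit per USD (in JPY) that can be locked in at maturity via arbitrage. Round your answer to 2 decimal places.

3.70 per USD (in JPY)

Fair forward: F* = S·e^(carry·T), with carry = (r_JPY − r_USD) = 0.0658 − 0.0546 = 0.0112
F* = 126.52 · e^(0.0112 × 30/360) = 126.52 · e^0.000933 = 126.52 × 1.000933 = 126.6380
Market 122.94 < fair 126.6380: forward underpriced → reverse cash-and-carry (short spot, go long the forward).
At maturity, profit = |F_mkt − F*| = |122.94 − 126.6380| = 3.70 per USD (in JPY)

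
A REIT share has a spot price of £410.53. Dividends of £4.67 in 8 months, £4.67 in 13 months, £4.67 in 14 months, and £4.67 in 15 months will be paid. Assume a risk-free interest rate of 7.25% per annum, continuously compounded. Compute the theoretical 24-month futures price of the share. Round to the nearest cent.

£454.56

PV(dividends) I = 4.67·e^(−0.0725·8/12) + 4.67·e^(−0.0725·13/12) + 4.67·e^(−0.0725·14/12) + 4.67·e^(−0.0725·15/12)
I = 4.4497 + 4.3172 + 4.2912 + 4.2654 = 17.3235
F = (S − I)·e^(rT) = (410.53 − 17.3235) · e^(0.0725·24/12)
= 393.2065 · e^0.145000 = 393.2065 × 1.156040 = £454.56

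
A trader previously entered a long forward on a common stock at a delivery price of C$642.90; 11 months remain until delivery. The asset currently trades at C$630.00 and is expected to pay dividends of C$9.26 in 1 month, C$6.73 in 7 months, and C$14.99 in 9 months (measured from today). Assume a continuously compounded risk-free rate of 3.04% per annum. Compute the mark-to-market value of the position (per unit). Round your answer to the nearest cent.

-C$25.73

PV(remaining dividends) I = 9.26·e^(−0.0304·1/12) + 6.73·e^(−0.0304·7/12) + 14.99·e^(−0.0304·9/12) = 30.5004
Current forward F = (S − I)·e^(rT) = (630.00 − 30.5004)·e^(0.0304·11/12) = 599.4996 × 1.028259 = 616.4409
Value (long) = (F − K)·e^(−rT) = (616.4409 − 642.90) × 0.972518 = -25.7320
Value = -C$25.73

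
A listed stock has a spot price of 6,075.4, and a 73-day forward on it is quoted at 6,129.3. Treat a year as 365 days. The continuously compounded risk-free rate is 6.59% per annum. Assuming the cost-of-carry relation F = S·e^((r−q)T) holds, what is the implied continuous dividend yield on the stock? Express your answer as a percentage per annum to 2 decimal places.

2.17%

From F = S·e^((r−q)T): (r − q) = ln(F/S)/T
ln(6129.3/6075.4) = ln(1.008872) = 0.008833
(r − q) = 0.008833 / (73/365) = 0.044165
q = r − ln(F/S)/T = 0.0659 − 0.044165 = 0.021735
q = 2.17%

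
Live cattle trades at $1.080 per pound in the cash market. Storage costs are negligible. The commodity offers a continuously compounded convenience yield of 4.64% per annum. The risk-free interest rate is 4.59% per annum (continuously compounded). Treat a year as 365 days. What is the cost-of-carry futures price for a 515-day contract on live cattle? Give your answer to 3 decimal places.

$1.079 per pound

Net carry = r + u − y = 0.0459 + 0.0000 − 0.0464 = -0.0005
F = S·e^((r+u−y)T) = 1.080 · e^(-0.0005 × 515/365) = 1.080 · e^-0.000705
= 1.080 × 0.999295 = $1.079 per pound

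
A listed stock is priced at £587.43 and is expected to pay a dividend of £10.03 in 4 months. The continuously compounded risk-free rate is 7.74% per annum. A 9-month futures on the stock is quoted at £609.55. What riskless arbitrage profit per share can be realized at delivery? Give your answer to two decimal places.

PV(dividends) I = 10.03·e^(−0.0774·4/12) = 9.7745
Fair futures F* = (S − I)·e^(rT) = (587.43 − 9.7745)·e^0.058050 = 577.6555 × 1.059768 = 612.1808
Market £609.55 < fair 612.1808: forward underpriced → reverse cash-and-carry (short the stock, invest proceeds at r, pay the dividends, go long the forward).
Profit at T = |F_mkt − F*| = |609.55 − 612.1808| = £2.63 per share

£2.63 per share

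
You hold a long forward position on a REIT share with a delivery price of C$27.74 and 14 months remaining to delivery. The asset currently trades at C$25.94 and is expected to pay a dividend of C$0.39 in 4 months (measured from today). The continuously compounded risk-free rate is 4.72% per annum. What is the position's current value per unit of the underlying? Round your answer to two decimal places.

PV(remaining dividends) I = 0.39·e^(−0.0472·4/12) = 0.3839
Current forward F = (S − I)·e^(rT) = (25.94 − 0.3839)·e^(0.0472·14/12) = 25.5561 × 1.056611 = 27.0029
Value (long) = (F − K)·e^(−rT) = (27.0029 − 27.74) × 0.946422 = -0.6976
Value = -C$0.70

-C$0.70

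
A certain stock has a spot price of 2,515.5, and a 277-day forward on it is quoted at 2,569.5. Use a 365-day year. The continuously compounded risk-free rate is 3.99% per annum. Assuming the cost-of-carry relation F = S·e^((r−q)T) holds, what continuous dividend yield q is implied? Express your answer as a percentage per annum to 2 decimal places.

1.19%

From F = S·e^((r−q)T): (r − q) = ln(F/S)/T
ln(2569.5/2515.5) = ln(1.021467) = 0.021240
(r − q) = 0.021240 / (277/365) = 0.027988
q = r − ln(F/S)/T = 0.0399 − 0.027988 = 0.011912
q = 1.19%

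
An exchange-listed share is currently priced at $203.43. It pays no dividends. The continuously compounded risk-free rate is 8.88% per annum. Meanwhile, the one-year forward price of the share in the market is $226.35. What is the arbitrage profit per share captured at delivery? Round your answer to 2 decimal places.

$4.03 per share

Fair forward: F* = S·e^(carry·T), with carry = r = 0.0888
F* = 203.43 · e^(0.0888 × 12/12) = 203.43 · e^0.088800 = 203.43 × 1.092862 = $222.3209
Market $226.35 > fair $222.3209: forward overpriced → cash-and-carry (buy spot, short the forward).
At maturity, profit = |F_mkt − F*| = |226.35 − 222.3209| = $4.03 per share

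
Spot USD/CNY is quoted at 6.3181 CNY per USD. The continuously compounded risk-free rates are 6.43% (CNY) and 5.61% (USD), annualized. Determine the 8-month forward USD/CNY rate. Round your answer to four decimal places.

6.3527

F = S·e^((r_CNY − r_USD)T) = 6.3181 · e^((0.0643 − 0.0561) × 8/12)
= 6.3181 · e^0.005467 = 6.3181 × 1.005482
F = 6.3527 CNY per USD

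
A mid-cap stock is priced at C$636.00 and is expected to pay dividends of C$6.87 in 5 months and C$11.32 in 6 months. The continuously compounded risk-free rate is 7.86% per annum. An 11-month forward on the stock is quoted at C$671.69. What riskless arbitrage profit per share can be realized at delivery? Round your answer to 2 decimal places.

C$7.02 per share

PV(dividends) I = 6.87·e^(−0.0786·5/12) + 11.32·e^(−0.0786·6/12) = 17.5324
Fair forward F* = (S − I)·e^(rT) = (636.00 − 17.5324)·e^0.072050 = 618.4676 × 1.074709 = 664.6727
Market C$671.69 > fair 664.6727: forward overpriced → cash-and-carry (borrow at r, buy the stock and collect the dividends, short the forward).
Profit at T = |F_mkt − F*| = |671.69 − 664.6727| = C$7.02 per share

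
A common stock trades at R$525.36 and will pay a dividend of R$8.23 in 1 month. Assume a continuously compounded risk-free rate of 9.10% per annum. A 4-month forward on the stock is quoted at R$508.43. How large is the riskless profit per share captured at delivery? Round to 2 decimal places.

PV(dividends) I = 8.23·e^(−0.0910·1/12) = 8.1678
Fair forward F* = (S − I)·e^(rT) = (525.36 − 8.1678)·e^0.030333 = 517.1922 × 1.030798 = 533.1207
Market R$508.43 < fair 533.1207: forward underpriced → reverse cash-and-carry (short the stock, invest proceeds at r, pay the dividends, go long the forward).
Profit at T = |F_mkt − F*| = |508.43 − 533.1207| = R$24.69 per share

R$24.69 per share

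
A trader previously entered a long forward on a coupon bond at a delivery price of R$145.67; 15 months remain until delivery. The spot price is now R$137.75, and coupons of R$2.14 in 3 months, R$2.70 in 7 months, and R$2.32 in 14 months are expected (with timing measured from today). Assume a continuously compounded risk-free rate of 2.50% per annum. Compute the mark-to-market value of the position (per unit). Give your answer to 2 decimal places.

PV(remaining coupons) I = 2.14·e^(−0.0250·3/12) + 2.70·e^(−0.0250·7/12) + 2.32·e^(−0.0250·14/12) = 7.0409
Current forward F = (S − I)·e^(rT) = (137.75 − 7.0409)·e^(0.0250·15/12) = 130.7091 × 1.031743 = 134.8582
Value (long) = (F − K)·e^(−rT) = (134.8582 − 145.67) × 0.969233 = -10.4792
Value = -R$10.48

-R$10.48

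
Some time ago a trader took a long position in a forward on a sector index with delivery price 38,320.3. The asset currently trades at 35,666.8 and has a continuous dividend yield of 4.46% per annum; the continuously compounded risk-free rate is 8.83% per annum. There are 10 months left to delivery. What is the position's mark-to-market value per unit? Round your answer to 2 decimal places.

-1236.29

Current fair forward for the remaining 10 months: F = S·e^((r − q)·T), (r − q) = 0.0883 − 0.0446 = 0.0437
F = 35666.8 · e^(0.0437 × 10/12) = 35666.8 × 1.03708788 = 36989.6060
Value of long forward = (F − K)·e^(−rT) = (36989.6060 − 38320.3) · e^(−0.0883·10/12)
= -1330.6940 × 0.92905872 = -1236.29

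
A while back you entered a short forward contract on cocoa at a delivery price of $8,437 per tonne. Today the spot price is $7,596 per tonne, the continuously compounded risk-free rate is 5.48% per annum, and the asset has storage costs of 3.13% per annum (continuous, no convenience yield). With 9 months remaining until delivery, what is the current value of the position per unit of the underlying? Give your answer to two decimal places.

$320.84 per tonne

Current fair forward for the remaining 9 months: F = S·e^((r + u)·T), (r + u) = 0.0548 + 0.0313 = 0.0861
F = 7596 · e^(0.0861 × 9/12) = 7596 × 1.06670558 = 8102.6956
Value of long forward = (F − K)·e^(−rT) = (8102.6956 − 8437) · e^(−0.0548·9/12)
= -334.3044 × 0.95973315 = -320.84
Short position value = −(long value) = $320.84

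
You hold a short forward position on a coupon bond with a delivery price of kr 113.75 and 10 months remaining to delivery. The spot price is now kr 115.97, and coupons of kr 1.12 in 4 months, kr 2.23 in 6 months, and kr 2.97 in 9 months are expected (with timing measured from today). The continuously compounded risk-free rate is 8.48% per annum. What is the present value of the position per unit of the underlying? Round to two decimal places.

PV(remaining coupons) I = 1.12·e^(−0.0848·4/12) + 2.23·e^(−0.0848·6/12) + 2.97·e^(−0.0848·9/12) = 6.0132
Current forward F = (S − I)·e^(rT) = (115.97 − 6.0132)·e^(0.0848·10/12) = 109.9568 × 1.073223 = 118.0082
Value (long) = (F − K)·e^(−rT) = (118.0082 − 113.75) × 0.931772 = 3.9677
Short position value = −(long value) = -kr 3.97

-kr 3.97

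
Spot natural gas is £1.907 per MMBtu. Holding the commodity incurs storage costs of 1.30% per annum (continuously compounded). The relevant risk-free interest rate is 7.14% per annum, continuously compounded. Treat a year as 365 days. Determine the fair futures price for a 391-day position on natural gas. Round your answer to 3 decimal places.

Net carry = r + u − y = 0.0714 + 0.0130 − 0.0000 = 0.0844
F = S·e^((r+u−y)T) = 1.907 · e^(0.0844 × 391/365) = 1.907 · e^0.090412
= 1.907 × 1.094625 = £2.087 per MMBtu

£2.087 per MMBtu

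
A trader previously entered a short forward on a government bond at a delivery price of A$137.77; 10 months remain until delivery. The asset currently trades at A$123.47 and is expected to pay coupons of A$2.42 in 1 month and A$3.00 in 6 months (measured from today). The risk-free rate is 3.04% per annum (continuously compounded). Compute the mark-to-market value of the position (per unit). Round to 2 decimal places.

PV(remaining coupons) I = 2.42·e^(−0.0304·1/12) + 3.00·e^(−0.0304·6/12) = 5.3686
Current forward F = (S − I)·e^(rT) = (123.47 − 5.3686)·e^(0.0304·10/12) = 118.1014 × 1.025657 = 121.1315
Value (long) = (F − K)·e^(−rT) = (121.1315 − 137.77) × 0.974985 = -16.2223
Short position value = −(long value) = A$16.22

A$16.22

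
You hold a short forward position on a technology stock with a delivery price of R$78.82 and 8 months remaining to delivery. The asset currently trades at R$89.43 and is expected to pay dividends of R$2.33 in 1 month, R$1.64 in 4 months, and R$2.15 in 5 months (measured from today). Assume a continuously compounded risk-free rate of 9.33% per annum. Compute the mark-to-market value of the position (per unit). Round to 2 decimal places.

PV(remaining dividends) I = 2.33·e^(−0.0933·1/12) + 1.64·e^(−0.0933·4/12) + 2.15·e^(−0.0933·5/12) = 5.9698
Current forward F = (S − I)·e^(rT) = (89.43 − 5.9698)·e^(0.0933·8/12) = 83.4602 × 1.064175 = 88.8163
Value (long) = (F − K)·e^(−rT) = (88.8163 − 78.82) × 0.939695 = 9.3935
Short position value = −(long value) = -R$9.39

-R$9.39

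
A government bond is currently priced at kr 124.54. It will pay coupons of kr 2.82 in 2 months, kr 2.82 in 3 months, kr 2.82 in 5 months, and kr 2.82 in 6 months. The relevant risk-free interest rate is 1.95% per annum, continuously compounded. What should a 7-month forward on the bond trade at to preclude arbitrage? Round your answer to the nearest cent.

PV(coupons) I = 2.82·e^(−0.0195·2/12) + 2.82·e^(−0.0195·3/12) + 2.82·e^(−0.0195·5/12) + 2.82·e^(−0.0195·6/12)
I = 2.8108 + 2.8063 + 2.7972 + 2.7926 = 11.2069
F = (S − I)·e^(rT) = (124.54 − 11.2069) · e^(0.0195·7/12)
= 113.3331 · e^0.011375 = 113.3331 × 1.011440 = kr 114.63

kr 114.63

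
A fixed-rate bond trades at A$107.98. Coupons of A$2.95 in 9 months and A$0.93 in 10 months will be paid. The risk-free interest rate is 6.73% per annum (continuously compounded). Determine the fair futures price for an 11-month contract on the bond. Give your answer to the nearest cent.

A$110.93

PV(coupons) I = 2.95·e^(−0.0673·9/12) + 0.93·e^(−0.0673·10/12)
I = 2.8048 + 0.8793 = 3.6841
F = (S − I)·e^(rT) = (107.98 − 3.6841) · e^(0.0673·11/12)
= 104.2959 · e^0.061692 = 104.2959 × 1.063635 = A$110.93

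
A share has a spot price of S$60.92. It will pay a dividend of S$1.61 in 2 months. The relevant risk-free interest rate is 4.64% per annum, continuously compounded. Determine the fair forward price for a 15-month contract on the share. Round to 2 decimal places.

S$62.86

PV(dividends) I = 1.61·e^(−0.0464·2/12)
I = 1.5976
F = (S − I)·e^(rT) = (60.92 − 1.5976) · e^(0.0464·15/12)
= 59.3224 · e^0.058000 = 59.3224 × 1.059715 = S$62.86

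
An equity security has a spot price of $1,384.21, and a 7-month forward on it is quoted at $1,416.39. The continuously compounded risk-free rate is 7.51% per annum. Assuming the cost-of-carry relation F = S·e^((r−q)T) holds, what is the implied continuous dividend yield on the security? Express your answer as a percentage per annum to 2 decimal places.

From F = S·e^((r−q)T): (r − q) = ln(F/S)/T
ln(1416.39/1384.21) = ln(1.023248) = 0.022982
(r − q) = 0.022982 / (7/12) = 0.039398
q = r − ln(F/S)/T = 0.0751 − 0.039398 = 0.035702
q = 3.57%

3.57%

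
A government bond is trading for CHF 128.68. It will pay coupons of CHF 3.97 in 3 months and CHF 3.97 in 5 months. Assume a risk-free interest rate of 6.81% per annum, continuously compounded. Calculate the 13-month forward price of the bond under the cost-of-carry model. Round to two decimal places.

PV(coupons) I = 3.97·e^(−0.0681·3/12) + 3.97·e^(−0.0681·5/12)
I = 3.9030 + 3.8589 = 7.7619
F = (S − I)·e^(rT) = (128.68 − 7.7619) · e^(0.0681·13/12)
= 120.9181 · e^0.073775 = 120.9181 × 1.076565 = CHF 130.18

CHF 130.18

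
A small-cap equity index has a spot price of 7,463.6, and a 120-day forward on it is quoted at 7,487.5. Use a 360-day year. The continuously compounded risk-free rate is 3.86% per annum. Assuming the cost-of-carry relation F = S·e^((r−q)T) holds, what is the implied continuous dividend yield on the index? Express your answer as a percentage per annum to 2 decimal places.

2.90%

From F = S·e^((r−q)T): (r − q) = ln(F/S)/T
ln(7487.5/7463.6) = ln(1.003202) = 0.003197
(r − q) = 0.003197 / (120/360) = 0.009591
q = r − ln(F/S)/T = 0.0386 − 0.009591 = 0.029009
q = 2.90%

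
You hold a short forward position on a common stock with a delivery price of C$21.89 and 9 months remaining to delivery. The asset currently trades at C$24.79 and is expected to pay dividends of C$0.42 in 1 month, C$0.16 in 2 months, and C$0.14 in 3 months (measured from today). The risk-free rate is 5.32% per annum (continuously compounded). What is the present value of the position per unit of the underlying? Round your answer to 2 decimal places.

PV(remaining dividends) I = 0.42·e^(−0.0532·1/12) + 0.16·e^(−0.0532·2/12) + 0.14·e^(−0.0532·3/12) = 0.7149
Current forward F = (S − I)·e^(rT) = (24.79 − 0.7149)·e^(0.0532·9/12) = 24.0751 × 1.040707 = 25.0551
Value (long) = (F − K)·e^(−rT) = (25.0551 − 21.89) × 0.960886 = 3.0413
Short position value = −(long value) = -C$3.04

-C$3.04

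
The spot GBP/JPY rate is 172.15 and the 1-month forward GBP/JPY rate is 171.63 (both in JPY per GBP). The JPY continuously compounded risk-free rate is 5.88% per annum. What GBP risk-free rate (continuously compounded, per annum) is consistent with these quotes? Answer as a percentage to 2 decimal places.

9.51%

F = S·e^((r_JPY − r_GBP)T) ⇒ r_GBP = r_JPY − ln(F/S)/T
ln(171.63/172.15) = -0.003025; /(1/12) = -0.036300
r_GBP = 0.0588 + 0.036300 = 0.095100
r_GBP = 9.51%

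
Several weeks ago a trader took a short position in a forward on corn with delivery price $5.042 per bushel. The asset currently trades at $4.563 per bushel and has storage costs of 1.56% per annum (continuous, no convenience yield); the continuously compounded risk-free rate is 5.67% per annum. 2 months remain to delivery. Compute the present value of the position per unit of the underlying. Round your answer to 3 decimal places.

$0.420 per bushel

Current fair forward for the remaining 2 months: F = S·e^((r + u)·T), (r + u) = 0.0567 + 0.0156 = 0.0723
F = 4.563 · e^(0.0723 × 2/12) = 4.563 × 1.012123 = 4.6183
Value of long forward = (F − K)·e^(−rT) = (4.6183 − 5.042) · e^(−0.0567·2/12)
= -0.4237 × 0.990595 = -0.420
Short position value = −(long value) = $0.420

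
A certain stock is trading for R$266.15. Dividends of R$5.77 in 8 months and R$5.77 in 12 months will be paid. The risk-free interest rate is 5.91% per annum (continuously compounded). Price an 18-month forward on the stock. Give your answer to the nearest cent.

R$278.82

PV(dividends) I = 5.77·e^(−0.0591·8/12) + 5.77·e^(−0.0591·12/12)
I = 5.5471 + 5.4389 = 10.9860
F = (S − I)·e^(rT) = (266.15 − 10.9860) · e^(0.0591·18/12)
= 255.1640 · e^0.088650 = 255.1640 × 1.092698 = R$278.82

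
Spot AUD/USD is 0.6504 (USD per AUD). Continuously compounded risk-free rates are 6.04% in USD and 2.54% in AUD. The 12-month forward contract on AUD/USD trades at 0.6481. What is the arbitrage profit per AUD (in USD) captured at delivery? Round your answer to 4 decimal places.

0.0255 per AUD (in USD)

Fair forward: F* = S·e^(carry·T), with carry = (r_USD − r_AUD) = 0.0604 − 0.0254 = 0.0350
F* = 0.6504 · e^(0.0350 × 12/12) = 0.6504 · e^0.035000 = 0.6504 × 1.035620 = 0.6736
Market 0.6481 < fair 0.6736: forward underpriced → reverse cash-and-carry (short spot, go long the forward).
At maturity, profit = |F_mkt − F*| = |0.6481 − 0.6736| = 0.0255 per AUD (in USD)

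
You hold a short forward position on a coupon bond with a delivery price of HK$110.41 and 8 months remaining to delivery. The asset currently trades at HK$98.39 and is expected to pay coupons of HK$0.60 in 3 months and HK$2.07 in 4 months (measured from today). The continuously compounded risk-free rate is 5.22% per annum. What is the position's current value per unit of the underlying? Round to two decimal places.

PV(remaining coupons) I = 0.60·e^(−0.0522·3/12) + 2.07·e^(−0.0522·4/12) = 2.6265
Current forward F = (S − I)·e^(rT) = (98.39 − 2.6265)·e^(0.0522·8/12) = 95.7635 × 1.035413 = 99.1548
Value (long) = (F − K)·e^(−rT) = (99.1548 − 110.41) × 0.965799 = -10.8703
Short position value = −(long value) = HK$10.87

HK$10.87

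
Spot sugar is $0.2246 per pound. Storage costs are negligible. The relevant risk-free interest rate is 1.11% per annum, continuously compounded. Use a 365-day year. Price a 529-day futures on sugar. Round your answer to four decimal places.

F = S·e^(rT) = 0.2246 · e^(0.0111 × 529/365) = 0.2246 · e^0.016087
= 0.2246 × 1.016217 = $0.2282 per pound

$0.2282 per pound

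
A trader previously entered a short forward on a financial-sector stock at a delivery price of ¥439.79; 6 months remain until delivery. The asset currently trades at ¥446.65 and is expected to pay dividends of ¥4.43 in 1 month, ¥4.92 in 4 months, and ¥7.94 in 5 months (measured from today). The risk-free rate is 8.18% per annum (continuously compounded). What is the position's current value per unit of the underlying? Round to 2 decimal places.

PV(remaining dividends) I = 4.43·e^(−0.0818·1/12) + 4.92·e^(−0.0818·4/12) + 7.94·e^(−0.0818·5/12) = 16.8615
Current forward F = (S − I)·e^(rT) = (446.65 − 16.8615)·e^(0.0818·6/12) = 429.7885 × 1.041748 = 447.7313
Value (long) = (F − K)·e^(−rT) = (447.7313 − 439.79) × 0.959925 = 7.6231
Short position value = −(long value) = -¥7.62

-¥7.62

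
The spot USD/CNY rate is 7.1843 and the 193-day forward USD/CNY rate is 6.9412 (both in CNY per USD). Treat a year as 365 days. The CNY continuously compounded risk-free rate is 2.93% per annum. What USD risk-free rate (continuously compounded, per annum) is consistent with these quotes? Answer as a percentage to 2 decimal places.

9.44%

F = S·e^((r_CNY − r_USD)T) ⇒ r_USD = r_CNY − ln(F/S)/T
ln(6.9412/7.1843) = -0.034423; /(193/365) = -0.065100
r_USD = 0.0293 + 0.065100 = 0.094400
r_USD = 9.44%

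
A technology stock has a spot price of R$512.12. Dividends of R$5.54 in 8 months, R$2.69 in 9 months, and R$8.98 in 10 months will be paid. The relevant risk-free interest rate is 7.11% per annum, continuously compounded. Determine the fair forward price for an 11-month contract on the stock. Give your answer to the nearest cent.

R$529.21

PV(dividends) I = 5.54·e^(−0.0711·8/12) + 2.69·e^(−0.0711·9/12) + 8.98·e^(−0.0711·10/12)
I = 5.2835 + 2.5503 + 8.4634 = 16.2972
F = (S − I)·e^(rT) = (512.12 − 16.2972) · e^(0.0711·11/12)
= 495.8228 · e^0.065175 = 495.8228 × 1.067346 = R$529.21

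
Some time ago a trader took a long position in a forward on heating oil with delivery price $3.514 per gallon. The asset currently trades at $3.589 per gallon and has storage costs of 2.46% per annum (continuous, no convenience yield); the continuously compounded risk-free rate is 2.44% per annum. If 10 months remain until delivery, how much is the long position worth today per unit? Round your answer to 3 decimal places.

$0.220 per gallon

Current fair forward for the remaining 10 months: F = S·e^((r + u)·T), (r + u) = 0.0244 + 0.0246 = 0.0490
F = 3.589 · e^(0.0490 × 10/12) = 3.589 × 1.041678 = 3.7386
Value of long forward = (F − K)·e^(−rT) = (3.7386 − 3.514) · e^(−0.0244·10/12)
= 0.2246 × 0.979872 = 0.220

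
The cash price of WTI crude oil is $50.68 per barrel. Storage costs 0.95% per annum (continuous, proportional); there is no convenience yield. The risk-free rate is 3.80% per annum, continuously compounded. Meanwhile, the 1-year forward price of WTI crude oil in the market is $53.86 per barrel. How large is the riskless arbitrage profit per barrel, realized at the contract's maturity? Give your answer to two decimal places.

$0.71 per barrel

Fair forward: F* = S·e^(carry·T), with carry = (r + u) = 0.0380 + 0.0095 = 0.0475
F* = 50.68 · e^(0.0475 × 1) = 50.68 · e^0.047500 = 50.68 × 1.048646 = $53.1454
Market $53.86 > fair $53.1454: forward overpriced → cash-and-carry (buy spot, short the forward).
At maturity, profit = |F_mkt − F*| = |53.86 − 53.1454| = $0.71 per barrel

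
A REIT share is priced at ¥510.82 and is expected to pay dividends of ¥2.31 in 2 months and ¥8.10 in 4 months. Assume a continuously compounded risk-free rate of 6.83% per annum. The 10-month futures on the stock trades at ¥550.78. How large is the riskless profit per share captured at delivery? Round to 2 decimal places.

PV(dividends) I = 2.31·e^(−0.0683·2/12) + 8.10·e^(−0.0683·4/12) = 10.2015
Fair futures F* = (S − I)·e^(rT) = (510.82 − 10.2015)·e^0.056917 = 500.6185 × 1.058568 = 529.9387
Market ¥550.78 > fair 529.9387: forward overpriced → cash-and-carry (borrow at r, buy the stock and collect the dividends, short the forward).
Profit at T = |F_mkt − F*| = |550.78 − 529.9387| = ¥20.84 per share

¥20.84 per share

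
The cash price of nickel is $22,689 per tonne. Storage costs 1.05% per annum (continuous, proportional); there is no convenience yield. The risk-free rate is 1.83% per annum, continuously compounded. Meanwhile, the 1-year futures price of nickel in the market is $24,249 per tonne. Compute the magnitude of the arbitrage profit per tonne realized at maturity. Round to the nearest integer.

$897 per tonne

Fair futures: F* = S·e^(carry·T), with carry = (r + u) = 0.0183 + 0.0105 = 0.0288
F* = 22689 · e^(0.0288 × 1) = 22689 · e^0.028800 = 22689 × 1.029219 = $23351.9499
Market $24249 > fair $23351.9499: forward overpriced → cash-and-carry (buy spot, short the forward).
At maturity, profit = |F_mkt − F*| = |24249 − 23351.9499| = $897 per tonne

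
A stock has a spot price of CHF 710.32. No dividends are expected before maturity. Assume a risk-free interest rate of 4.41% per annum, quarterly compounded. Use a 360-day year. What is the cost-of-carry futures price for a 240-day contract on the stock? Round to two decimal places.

CHF 731.40

F = S · (1+r/4)^(4T)
= 710.32 × 1.029671
F = CHF 731.40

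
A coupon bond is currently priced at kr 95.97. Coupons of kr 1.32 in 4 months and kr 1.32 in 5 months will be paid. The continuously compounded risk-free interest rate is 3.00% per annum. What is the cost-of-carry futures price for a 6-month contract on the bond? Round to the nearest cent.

kr 94.77

PV(coupons) I = 1.32·e^(−0.0300·4/12) + 1.32·e^(−0.0300·5/12)
I = 1.3069 + 1.3036 = 2.6105
F = (S − I)·e^(rT) = (95.97 − 2.6105) · e^(0.0300·6/12)
= 93.3595 · e^0.015000 = 93.3595 × 1.015113 = kr 94.77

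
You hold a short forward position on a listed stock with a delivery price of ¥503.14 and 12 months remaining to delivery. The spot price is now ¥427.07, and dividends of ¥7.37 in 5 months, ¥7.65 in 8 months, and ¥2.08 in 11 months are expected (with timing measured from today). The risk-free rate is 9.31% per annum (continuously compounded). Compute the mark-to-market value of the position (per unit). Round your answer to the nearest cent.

PV(remaining dividends) I = 7.37·e^(−0.0931·5/12) + 7.65·e^(−0.0931·8/12) + 2.08·e^(−0.0931·11/12) = 16.1891
Current forward F = (S − I)·e^(rT) = (427.07 − 16.1891)·e^(0.0931·12/12) = 410.8809 × 1.097571 = 450.9710
Value (long) = (F − K)·e^(−rT) = (450.9710 − 503.14) × 0.911102 = -47.5313
Short position value = −(long value) = ¥47.53

¥47.53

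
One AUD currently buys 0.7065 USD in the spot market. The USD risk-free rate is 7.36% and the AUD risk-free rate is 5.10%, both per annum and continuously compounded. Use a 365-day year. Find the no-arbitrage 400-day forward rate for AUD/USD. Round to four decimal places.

F = S·e^((r_USD − r_AUD)T) = 0.7065 · e^((0.0736 − 0.0510) × 400/365)
= 0.7065 · e^0.024767 = 0.7065 × 1.025076
F = 0.7242 USD per AUD

0.7242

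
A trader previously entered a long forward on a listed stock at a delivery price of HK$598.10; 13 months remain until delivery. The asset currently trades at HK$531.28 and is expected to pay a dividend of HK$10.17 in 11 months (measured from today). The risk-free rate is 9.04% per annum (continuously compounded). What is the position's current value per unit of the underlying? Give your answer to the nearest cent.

PV(remaining dividends) I = 10.17·e^(−0.0904·11/12) = 9.3612
Current forward F = (S − I)·e^(rT) = (531.28 − 9.3612)·e^(0.0904·13/12) = 521.9188 × 1.102889 = 575.6185
Value (long) = (F − K)·e^(−rT) = (575.6185 − 598.10) × 0.906709 = -20.3842
Value = -HK$20.38

-HK$20.38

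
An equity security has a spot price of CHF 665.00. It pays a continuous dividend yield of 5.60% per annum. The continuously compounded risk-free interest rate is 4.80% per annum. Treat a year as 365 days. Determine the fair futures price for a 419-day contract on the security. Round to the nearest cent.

F = S·e^((r − q)T) = 665.00 · e^((0.0480 − 0.0560) × 419/365)
= 665.00 · e^-0.009184 = 665.00 × 0.990858
F = CHF 658.92

CHF 658.92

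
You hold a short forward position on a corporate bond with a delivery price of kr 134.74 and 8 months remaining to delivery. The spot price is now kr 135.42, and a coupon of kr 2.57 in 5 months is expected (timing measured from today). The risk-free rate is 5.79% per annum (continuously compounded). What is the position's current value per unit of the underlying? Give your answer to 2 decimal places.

PV(remaining coupons) I = 2.57·e^(−0.0579·5/12) = 2.5087
Current forward F = (S − I)·e^(rT) = (135.42 − 2.5087)·e^(0.0579·8/12) = 132.9113 × 1.039355 = 138.1420
Value (long) = (F − K)·e^(−rT) = (138.1420 − 134.74) × 0.962135 = 3.2732
Short position value = −(long value) = -kr 3.27

-kr 3.27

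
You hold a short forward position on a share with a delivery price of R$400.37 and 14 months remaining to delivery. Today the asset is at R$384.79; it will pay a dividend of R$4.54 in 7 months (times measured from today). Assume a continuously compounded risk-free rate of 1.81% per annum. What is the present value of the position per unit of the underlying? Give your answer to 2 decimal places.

R$11.71

PV(remaining dividends) I = 4.54·e^(−0.0181·7/12) = 4.4923
Current forward F = (S − I)·e^(rT) = (384.79 − 4.4923)·e^(0.0181·14/12) = 380.2977 × 1.021341 = 388.4136
Value (long) = (F − K)·e^(−rT) = (388.4136 − 400.37) × 0.979105 = -11.7066
Short position value = −(long value) = R$11.71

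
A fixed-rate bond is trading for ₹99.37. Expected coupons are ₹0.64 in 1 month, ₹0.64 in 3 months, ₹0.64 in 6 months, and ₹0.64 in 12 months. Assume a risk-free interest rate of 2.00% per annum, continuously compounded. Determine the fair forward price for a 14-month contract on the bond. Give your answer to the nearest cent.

PV(coupons) I = 0.64·e^(−0.0200·1/12) + 0.64·e^(−0.0200·3/12) + 0.64·e^(−0.0200·6/12) + 0.64·e^(−0.0200·12/12)
I = 0.6389 + 0.6368 + 0.6336 + 0.6273 = 2.5366
F = (S − I)·e^(rT) = (99.37 − 2.5366) · e^(0.0200·14/12)
= 96.8334 · e^0.023333 = 96.8334 × 1.023607 = ₹99.12

₹99.12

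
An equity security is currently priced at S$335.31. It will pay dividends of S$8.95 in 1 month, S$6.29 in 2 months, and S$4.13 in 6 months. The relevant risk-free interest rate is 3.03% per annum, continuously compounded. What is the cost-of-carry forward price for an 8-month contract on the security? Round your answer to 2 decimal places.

S$322.51

PV(dividends) I = 8.95·e^(−0.0303·1/12) + 6.29·e^(−0.0303·2/12) + 4.13·e^(−0.0303·6/12)
I = 8.9274 + 6.2583 + 4.0679 = 19.2536
F = (S − I)·e^(rT) = (335.31 − 19.2536) · e^(0.0303·8/12)
= 316.0564 · e^0.020200 = 316.0564 × 1.020405 = S$322.51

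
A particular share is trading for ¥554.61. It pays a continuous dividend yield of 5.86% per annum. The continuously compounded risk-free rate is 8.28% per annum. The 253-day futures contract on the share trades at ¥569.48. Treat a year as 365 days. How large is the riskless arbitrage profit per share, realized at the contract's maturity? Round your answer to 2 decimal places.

¥5.49 per share

Fair futures: F* = S·e^(carry·T), with carry = (r − q) = 0.0828 − 0.0586 = 0.0242
F* = 554.61 · e^(0.0242 × 253/365) = 554.61 · e^0.016774 = 554.61 × 1.016915 = ¥563.9912
Market ¥569.48 > fair ¥563.9912: forward overpriced → cash-and-carry (buy spot, short the forward).
At maturity, profit = |F_mkt − F*| = |569.48 − 563.9912| = ¥5.49 per share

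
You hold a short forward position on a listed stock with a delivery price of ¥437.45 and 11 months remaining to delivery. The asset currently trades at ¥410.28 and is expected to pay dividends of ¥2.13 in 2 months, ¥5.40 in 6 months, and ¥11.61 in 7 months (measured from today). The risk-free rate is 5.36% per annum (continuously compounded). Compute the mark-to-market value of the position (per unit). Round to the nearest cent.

PV(remaining dividends) I = 2.13·e^(−0.0536·2/12) + 5.40·e^(−0.0536·6/12) + 11.61·e^(−0.0536·7/12) = 18.6209
Current forward F = (S − I)·e^(rT) = (410.28 − 18.6209)·e^(0.0536·11/12) = 391.6591 × 1.050360 = 411.3831
Value (long) = (F − K)·e^(−rT) = (411.3831 − 437.45) × 0.952054 = -24.8171
Short position value = −(long value) = ¥24.82

¥24.82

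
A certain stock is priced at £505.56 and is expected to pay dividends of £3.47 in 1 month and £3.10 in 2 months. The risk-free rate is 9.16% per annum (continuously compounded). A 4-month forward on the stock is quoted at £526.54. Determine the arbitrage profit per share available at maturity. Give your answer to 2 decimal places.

PV(dividends) I = 3.47·e^(−0.0916·1/12) + 3.10·e^(−0.0916·2/12) = 6.4966
Fair forward F* = (S − I)·e^(rT) = (505.56 − 6.4966)·e^0.030533 = 499.0634 × 1.031004 = 514.5364
Market £526.54 > fair 514.5364: forward overpriced → cash-and-carry (borrow at r, buy the stock and collect the dividends, short the forward).
Profit at T = |F_mkt − F*| = |526.54 − 514.5364| = £12.00 per share

£12.00 per share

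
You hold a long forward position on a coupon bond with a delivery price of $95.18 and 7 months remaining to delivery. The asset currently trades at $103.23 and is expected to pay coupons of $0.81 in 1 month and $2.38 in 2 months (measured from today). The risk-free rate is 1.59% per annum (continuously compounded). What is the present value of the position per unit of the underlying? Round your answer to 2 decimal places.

PV(remaining coupons) I = 0.81·e^(−0.0159·1/12) + 2.38·e^(−0.0159·2/12) = 3.1826
Current forward F = (S − I)·e^(rT) = (103.23 − 3.1826)·e^(0.0159·7/12) = 100.0474 × 1.009318 = 100.9796
Value (long) = (F − K)·e^(−rT) = (100.9796 − 95.18) × 0.990768 = 5.7461
Value = $5.75

$5.75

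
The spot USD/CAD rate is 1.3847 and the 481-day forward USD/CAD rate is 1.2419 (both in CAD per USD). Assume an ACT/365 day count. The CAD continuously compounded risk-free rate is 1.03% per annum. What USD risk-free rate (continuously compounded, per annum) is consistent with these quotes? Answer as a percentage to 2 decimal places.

F = S·e^((r_CAD − r_USD)T) ⇒ r_USD = r_CAD − ln(F/S)/T
ln(1.2419/1.3847) = -0.108841; /(481/365) = -0.082592
r_USD = 0.0103 + 0.082592 = 0.092892
r_USD = 9.29%

9.29%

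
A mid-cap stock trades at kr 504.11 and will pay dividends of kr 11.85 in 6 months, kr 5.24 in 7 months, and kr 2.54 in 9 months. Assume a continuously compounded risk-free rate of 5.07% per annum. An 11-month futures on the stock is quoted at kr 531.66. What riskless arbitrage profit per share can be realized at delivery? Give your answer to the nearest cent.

kr 23.56 per share

PV(dividends) I = 11.85·e^(−0.0507·6/12) + 5.24·e^(−0.0507·7/12) + 2.54·e^(−0.0507·9/12) = 19.0859
Fair futures F* = (S − I)·e^(rT) = (504.11 − 19.0859)·e^0.046475 = 485.0241 × 1.047572 = 508.0977
Market kr 531.66 > fair 508.0977: forward overpriced → cash-and-carry (borrow at r, buy the stock and collect the dividends, short the forward).
Profit at T = |F_mkt − F*| = |531.66 − 508.0977| = kr 23.56 per share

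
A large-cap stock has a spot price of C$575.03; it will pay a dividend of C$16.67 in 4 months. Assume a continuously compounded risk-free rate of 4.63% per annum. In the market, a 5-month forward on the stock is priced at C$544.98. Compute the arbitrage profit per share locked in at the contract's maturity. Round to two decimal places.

C$24.52 per share

PV(dividends) I = 16.67·e^(−0.0463·4/12) = 16.4147
Fair forward F* = (S − I)·e^(rT) = (575.03 − 16.4147)·e^0.019292 = 558.6153 × 1.019479 = 569.4966
Market C$544.98 < fair 569.4966: forward underpriced → reverse cash-and-carry (short the stock, invest proceeds at r, pay the dividends, go long the forward).
Profit at T = |F_mkt − F*| = |544.98 − 569.4966| = C$24.52 per share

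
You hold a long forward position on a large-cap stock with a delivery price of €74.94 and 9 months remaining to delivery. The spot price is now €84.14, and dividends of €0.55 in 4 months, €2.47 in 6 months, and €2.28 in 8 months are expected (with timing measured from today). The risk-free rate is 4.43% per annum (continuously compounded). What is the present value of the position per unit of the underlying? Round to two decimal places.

PV(remaining dividends) I = 0.55·e^(−0.0443·4/12) + 2.47·e^(−0.0443·6/12) + 2.28·e^(−0.0443·8/12) = 5.1715
Current forward F = (S − I)·e^(rT) = (84.14 − 5.1715)·e^(0.0443·9/12) = 78.9685 × 1.033783 = 81.6363
Value (long) = (F − K)·e^(−rT) = (81.6363 − 74.94) × 0.967321 = 6.4775
Value = €6.48

€6.48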